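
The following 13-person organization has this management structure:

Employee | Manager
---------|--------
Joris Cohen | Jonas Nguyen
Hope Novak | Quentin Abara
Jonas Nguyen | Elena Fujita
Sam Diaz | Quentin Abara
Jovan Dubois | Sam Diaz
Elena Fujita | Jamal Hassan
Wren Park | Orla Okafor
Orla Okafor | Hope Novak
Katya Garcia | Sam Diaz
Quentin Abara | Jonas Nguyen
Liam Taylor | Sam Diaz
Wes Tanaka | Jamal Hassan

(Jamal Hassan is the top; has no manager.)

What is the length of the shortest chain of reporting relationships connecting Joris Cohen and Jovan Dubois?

Joris Cohen is 1 level below Jonas Nguyen, and Jovan Dubois is 3 levels below Jonas Nguyen (their lowest common manager). The shortest path runs up from Joris Cohen to Jonas Nguyen and back down to Jovan Dubois: 1 + 3 = 4 links.

4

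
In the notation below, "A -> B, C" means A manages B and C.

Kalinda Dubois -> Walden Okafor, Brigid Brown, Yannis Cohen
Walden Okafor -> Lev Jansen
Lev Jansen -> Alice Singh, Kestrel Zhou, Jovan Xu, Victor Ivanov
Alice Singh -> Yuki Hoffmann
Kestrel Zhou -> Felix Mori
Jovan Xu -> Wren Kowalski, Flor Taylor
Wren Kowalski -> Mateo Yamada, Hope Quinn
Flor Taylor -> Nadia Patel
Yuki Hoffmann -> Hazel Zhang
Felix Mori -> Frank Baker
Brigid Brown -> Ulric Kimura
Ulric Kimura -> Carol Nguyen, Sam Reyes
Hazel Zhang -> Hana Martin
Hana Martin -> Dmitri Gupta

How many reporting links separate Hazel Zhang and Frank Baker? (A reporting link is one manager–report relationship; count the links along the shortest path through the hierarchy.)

Hazel Zhang is 3 levels below Lev Jansen, and Frank Baker is 3 levels below Lev Jansen (their lowest common manager). The shortest path runs up from Hazel Zhang to Lev Jansen and back down to Frank Baker: 3 + 3 = 6 links.

6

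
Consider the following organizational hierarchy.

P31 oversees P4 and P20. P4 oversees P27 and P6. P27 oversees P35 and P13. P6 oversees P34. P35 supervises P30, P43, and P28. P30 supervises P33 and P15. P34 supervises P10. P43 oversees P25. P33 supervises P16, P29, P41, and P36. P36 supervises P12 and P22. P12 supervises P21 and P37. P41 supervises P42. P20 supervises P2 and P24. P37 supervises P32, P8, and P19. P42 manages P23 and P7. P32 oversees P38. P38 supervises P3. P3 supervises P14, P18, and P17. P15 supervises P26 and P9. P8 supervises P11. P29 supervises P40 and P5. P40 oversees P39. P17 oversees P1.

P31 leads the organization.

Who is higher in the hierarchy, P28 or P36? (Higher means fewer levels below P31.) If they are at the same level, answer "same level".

P28

P28 is 4 levels below P31; P36 is 6. P28 is higher.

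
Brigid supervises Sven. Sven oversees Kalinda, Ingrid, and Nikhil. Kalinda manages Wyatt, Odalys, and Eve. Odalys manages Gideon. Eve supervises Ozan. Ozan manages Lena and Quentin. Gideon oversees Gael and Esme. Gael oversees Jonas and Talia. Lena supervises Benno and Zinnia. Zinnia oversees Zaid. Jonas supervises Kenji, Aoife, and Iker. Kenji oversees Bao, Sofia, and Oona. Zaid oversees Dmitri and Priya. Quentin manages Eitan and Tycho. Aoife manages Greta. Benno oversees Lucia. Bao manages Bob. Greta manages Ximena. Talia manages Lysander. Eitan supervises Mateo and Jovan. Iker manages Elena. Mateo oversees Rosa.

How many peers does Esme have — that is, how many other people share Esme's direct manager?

Esme reports to Gideon. Gideon's other direct reports are Gael — 1 peer.

1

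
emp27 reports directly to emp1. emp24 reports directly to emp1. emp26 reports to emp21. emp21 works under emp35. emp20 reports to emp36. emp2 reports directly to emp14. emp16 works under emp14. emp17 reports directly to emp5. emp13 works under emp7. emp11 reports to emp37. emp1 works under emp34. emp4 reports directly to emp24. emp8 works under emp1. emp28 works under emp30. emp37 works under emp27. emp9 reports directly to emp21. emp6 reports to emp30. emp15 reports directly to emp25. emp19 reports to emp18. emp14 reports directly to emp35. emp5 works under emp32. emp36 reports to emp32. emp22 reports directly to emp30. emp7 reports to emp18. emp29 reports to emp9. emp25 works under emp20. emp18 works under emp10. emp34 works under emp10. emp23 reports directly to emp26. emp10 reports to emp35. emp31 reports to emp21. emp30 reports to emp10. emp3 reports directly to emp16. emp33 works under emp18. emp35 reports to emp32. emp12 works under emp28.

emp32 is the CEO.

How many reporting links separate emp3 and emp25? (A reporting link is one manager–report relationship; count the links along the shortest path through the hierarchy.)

7

emp3 is 4 levels below emp32, and emp25 is 3 levels below emp32 (their lowest common manager). The shortest path runs up from emp3 to emp32 and back down to emp25: 4 + 3 = 7 links.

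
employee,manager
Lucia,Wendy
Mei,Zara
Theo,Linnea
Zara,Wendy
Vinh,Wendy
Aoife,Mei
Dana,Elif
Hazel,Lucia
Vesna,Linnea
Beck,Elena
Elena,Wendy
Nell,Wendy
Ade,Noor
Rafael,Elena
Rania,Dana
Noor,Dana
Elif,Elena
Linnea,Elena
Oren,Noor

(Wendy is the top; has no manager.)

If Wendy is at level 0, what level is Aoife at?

3

Chain from Aoife up to Wendy: Aoife → Mei → Zara → Wendy. That is 3 steps up, so Aoife is 3 levels below Wendy.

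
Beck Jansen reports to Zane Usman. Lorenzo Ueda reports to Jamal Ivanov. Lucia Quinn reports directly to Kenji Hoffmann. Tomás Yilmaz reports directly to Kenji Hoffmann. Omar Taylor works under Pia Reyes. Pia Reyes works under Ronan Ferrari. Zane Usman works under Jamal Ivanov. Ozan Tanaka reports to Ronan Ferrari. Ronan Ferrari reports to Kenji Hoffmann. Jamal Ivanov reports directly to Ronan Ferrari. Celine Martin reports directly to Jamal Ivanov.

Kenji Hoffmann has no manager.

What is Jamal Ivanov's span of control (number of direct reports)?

Jamal Ivanov directly manages Celine Martin, Zane Usman, Lorenzo Ueda. That is 3 direct reports.

3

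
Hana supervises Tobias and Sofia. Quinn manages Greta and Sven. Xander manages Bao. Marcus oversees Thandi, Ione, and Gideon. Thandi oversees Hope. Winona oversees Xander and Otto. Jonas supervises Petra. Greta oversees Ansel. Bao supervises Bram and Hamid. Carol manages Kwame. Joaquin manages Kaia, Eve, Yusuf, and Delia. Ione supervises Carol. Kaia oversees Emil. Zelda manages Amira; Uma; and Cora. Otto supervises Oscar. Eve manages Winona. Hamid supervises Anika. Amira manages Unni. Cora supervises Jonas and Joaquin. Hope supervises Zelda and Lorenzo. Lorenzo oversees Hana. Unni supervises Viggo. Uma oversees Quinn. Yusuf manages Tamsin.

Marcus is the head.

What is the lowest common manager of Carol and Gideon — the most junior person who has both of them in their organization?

Marcus

Carol's chain of managers is Ione, Marcus. Gideon's chain of managers is Marcus. The first manager that appears in both chains is Marcus.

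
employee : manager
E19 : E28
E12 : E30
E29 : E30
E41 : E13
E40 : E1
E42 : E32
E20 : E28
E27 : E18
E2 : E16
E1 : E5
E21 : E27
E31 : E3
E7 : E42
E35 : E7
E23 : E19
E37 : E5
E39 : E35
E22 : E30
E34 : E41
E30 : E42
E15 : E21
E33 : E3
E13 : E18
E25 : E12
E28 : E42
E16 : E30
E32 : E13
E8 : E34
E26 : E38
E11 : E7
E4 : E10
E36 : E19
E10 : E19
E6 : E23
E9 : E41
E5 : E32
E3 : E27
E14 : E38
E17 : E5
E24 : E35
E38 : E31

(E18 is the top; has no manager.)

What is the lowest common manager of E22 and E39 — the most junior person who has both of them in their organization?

E22's chain of managers is E30, E42, E32, E13, E18. E39's chain of managers is E35, E7, E42, E32, E13, E18. The first manager that appears in both chains is E42.

E42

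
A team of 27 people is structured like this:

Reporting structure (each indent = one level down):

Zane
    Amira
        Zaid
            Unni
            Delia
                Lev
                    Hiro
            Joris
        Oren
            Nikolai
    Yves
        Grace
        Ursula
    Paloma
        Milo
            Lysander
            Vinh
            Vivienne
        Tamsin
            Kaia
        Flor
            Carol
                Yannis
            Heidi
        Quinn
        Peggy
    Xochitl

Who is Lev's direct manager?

Delia

Lev reports directly to Delia.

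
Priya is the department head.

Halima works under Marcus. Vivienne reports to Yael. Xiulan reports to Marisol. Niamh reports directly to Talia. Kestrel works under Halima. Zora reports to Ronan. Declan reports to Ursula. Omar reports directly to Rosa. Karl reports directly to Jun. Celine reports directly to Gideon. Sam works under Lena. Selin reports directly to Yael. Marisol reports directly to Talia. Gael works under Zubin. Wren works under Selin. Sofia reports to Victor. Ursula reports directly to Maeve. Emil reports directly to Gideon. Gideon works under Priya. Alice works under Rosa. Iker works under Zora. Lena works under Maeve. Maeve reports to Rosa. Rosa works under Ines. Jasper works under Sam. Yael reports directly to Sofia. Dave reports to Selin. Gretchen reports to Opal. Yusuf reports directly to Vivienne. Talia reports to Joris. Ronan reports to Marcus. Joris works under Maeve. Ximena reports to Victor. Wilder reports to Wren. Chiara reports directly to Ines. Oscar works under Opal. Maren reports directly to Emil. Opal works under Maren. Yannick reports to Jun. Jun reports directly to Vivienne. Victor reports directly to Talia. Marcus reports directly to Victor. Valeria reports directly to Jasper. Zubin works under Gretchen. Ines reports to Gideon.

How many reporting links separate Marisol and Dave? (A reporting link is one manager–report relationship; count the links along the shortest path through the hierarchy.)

Marisol is 1 level below Talia, and Dave is 5 levels below Talia (their lowest common manager). The shortest path runs up from Marisol to Talia and back down to Dave: 1 + 5 = 6 links.

6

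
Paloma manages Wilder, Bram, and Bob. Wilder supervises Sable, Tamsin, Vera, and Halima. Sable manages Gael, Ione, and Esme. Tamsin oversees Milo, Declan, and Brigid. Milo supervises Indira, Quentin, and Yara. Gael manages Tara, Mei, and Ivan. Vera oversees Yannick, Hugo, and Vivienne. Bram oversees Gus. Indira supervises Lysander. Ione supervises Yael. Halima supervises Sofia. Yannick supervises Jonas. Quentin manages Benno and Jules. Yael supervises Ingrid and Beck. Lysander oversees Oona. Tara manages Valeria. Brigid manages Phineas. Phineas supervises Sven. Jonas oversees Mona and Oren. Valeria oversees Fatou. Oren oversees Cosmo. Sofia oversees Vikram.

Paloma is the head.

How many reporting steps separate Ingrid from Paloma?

Chain from Ingrid up to Paloma: Ingrid → Yael → Ione → Sable → Wilder → Paloma. That is 5 steps up, so Ingrid is 5 levels below Paloma.

5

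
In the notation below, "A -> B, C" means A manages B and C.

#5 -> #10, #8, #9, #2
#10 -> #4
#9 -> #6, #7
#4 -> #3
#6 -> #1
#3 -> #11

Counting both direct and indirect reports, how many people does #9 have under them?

#9 directly manages #6, #7. Under #6: #1 (1). #7 has no reports. So #9's organization is 2 direct reports plus everyone under them: 2 + 1 = 3.

3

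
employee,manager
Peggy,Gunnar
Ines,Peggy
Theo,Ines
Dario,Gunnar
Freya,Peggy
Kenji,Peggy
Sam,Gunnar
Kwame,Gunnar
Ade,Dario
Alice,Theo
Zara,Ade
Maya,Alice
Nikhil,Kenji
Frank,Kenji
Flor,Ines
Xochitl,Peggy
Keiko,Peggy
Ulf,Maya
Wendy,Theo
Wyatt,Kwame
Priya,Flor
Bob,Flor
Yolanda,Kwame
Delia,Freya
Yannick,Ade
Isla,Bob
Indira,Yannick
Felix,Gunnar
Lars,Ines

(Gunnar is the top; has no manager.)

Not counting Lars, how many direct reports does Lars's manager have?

Lars reports to Ines. Ines's other direct reports are Theo, Flor — 2 peers.

2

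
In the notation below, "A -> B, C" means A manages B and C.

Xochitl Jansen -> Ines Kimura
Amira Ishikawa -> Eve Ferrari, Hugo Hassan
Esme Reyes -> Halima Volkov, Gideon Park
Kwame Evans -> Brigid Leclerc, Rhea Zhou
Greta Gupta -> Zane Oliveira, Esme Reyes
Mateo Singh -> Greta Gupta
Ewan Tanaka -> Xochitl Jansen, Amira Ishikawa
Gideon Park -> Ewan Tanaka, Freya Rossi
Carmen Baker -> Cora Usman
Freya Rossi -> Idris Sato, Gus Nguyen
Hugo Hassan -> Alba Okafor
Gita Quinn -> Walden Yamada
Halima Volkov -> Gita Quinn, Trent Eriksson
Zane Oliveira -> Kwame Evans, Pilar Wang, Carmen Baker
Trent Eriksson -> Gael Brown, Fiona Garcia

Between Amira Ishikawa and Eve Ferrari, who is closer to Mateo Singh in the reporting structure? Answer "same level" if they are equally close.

Amira Ishikawa is 5 levels below Mateo Singh; Eve Ferrari is 6. Amira Ishikawa is higher.

Amira Ishikawa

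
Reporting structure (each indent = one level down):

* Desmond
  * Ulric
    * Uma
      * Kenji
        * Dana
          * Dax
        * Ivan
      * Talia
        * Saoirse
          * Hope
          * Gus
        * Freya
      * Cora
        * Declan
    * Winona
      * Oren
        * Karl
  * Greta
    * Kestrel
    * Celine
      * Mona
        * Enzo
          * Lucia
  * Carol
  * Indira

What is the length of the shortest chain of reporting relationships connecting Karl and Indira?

Karl is 4 levels below Desmond, and Indira is 1 level below Desmond (their lowest common manager). The shortest path runs up from Karl to Desmond and back down to Indira: 4 + 1 = 5 links.

5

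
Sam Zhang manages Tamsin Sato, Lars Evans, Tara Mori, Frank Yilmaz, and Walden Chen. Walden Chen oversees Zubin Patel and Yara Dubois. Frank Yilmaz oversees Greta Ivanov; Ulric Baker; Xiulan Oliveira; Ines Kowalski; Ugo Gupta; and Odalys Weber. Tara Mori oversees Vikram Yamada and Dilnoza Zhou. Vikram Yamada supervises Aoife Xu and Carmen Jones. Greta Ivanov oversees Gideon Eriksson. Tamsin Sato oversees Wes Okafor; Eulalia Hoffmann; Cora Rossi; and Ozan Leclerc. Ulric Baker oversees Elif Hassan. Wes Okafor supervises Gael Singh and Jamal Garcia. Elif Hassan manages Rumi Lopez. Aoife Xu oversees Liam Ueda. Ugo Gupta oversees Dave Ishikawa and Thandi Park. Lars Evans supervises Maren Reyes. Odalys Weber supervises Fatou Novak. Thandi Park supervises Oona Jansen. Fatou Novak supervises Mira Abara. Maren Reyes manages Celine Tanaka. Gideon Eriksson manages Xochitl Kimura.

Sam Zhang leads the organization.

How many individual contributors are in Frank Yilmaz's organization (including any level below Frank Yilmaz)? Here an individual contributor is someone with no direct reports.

The people in Frank Yilmaz's organization with no one reporting to them are Mira Abara, Dave Ishikawa, Oona Jansen, Ines Kowalski, Xiulan Oliveira, Rumi Lopez, Xochitl Kimura. That is 7.

7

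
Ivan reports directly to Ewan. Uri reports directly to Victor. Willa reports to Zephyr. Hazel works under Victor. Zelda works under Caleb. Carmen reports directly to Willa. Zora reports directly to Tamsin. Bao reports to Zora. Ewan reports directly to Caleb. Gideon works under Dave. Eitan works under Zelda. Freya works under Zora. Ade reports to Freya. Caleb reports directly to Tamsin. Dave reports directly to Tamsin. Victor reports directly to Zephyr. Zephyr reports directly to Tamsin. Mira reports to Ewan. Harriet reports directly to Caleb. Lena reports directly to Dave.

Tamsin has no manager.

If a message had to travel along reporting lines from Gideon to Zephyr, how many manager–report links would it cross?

3

Gideon is 2 levels below Tamsin, and Zephyr is 1 level below Tamsin (their lowest common manager). The shortest path runs up from Gideon to Tamsin and back down to Zephyr: 2 + 1 = 3 links.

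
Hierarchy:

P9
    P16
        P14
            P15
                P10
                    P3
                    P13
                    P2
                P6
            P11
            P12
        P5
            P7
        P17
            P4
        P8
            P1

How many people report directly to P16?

4

P16 directly manages P14, P5, P17, P8. That is 4 direct reports.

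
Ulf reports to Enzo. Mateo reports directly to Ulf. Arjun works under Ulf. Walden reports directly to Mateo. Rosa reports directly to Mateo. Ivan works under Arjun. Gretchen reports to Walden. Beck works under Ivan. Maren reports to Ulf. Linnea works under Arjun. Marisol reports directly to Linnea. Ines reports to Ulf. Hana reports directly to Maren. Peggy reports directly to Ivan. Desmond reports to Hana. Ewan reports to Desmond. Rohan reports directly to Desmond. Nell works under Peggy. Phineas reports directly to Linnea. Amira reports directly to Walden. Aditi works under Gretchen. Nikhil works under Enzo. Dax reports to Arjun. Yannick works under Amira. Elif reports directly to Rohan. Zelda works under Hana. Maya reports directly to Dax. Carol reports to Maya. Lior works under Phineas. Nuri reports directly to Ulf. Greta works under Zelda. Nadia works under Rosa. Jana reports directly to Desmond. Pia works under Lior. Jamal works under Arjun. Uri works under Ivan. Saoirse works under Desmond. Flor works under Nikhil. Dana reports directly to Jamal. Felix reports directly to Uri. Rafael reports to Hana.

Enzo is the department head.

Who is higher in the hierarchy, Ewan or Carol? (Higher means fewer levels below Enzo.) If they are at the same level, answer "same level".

same level

Both Ewan and Carol are 5 levels below Enzo.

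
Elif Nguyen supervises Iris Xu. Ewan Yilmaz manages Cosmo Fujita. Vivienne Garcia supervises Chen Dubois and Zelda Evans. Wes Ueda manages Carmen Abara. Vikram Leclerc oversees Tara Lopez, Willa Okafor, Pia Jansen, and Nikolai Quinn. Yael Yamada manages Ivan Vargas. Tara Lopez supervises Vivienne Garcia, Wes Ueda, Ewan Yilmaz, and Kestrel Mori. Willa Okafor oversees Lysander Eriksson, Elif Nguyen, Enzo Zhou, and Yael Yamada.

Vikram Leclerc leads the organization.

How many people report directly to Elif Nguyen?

Elif Nguyen directly manages Iris Xu. That is 1 direct report.

1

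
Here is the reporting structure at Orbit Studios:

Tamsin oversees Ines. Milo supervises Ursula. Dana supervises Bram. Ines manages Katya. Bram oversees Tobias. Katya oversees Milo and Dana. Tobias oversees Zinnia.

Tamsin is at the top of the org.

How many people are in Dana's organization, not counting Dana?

3

Dana directly manages Bram. Under Bram: Tobias, Zinnia (2). That's 3 in total.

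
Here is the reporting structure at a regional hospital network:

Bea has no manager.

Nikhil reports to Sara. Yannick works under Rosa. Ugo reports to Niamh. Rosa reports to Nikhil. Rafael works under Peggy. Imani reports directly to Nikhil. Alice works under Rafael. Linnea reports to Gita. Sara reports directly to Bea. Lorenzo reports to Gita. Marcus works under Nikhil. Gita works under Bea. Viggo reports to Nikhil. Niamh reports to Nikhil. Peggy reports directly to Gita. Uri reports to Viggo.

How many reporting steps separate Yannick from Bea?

4

Chain from Yannick up to Bea: Yannick → Rosa → Nikhil → Sara → Bea. That is 4 steps up, so Yannick is 4 levels below Bea.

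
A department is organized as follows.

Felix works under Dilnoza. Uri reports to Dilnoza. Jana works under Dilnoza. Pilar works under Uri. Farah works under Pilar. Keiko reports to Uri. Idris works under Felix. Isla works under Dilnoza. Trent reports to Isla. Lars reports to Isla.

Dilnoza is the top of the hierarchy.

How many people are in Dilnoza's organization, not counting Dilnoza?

10

Dilnoza directly manages Felix, Uri, Jana, Isla. Under Felix: Idris (1). Under Uri: Keiko, Pilar, Farah (3). Jana has no reports. Under Isla: Lars, Trent (2). So Dilnoza's organization is 4 direct reports plus everyone under them: 2 + 4 + 1 + 3 = 10.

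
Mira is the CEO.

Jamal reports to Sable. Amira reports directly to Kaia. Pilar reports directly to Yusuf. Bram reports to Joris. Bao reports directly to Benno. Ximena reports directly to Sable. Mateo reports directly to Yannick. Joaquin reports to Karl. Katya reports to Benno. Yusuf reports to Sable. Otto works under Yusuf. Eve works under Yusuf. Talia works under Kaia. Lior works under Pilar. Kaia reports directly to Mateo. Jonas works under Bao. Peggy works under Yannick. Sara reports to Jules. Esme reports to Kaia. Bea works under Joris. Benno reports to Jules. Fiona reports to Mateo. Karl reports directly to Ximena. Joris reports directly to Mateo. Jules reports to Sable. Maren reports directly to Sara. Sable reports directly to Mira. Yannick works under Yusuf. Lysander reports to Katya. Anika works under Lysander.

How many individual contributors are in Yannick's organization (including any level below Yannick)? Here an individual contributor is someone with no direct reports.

7

The people in Yannick's organization with no one reporting to them are Peggy, Fiona, Bram, Bea, Esme, Amira, Talia. That is 7.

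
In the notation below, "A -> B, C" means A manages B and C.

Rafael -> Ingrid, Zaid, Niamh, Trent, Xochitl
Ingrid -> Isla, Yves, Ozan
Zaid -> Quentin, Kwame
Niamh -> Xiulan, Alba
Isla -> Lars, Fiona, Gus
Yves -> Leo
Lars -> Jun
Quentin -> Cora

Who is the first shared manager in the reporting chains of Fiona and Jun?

Fiona's chain of managers is Isla, Ingrid, Rafael. Jun's chain of managers is Lars, Isla, Ingrid, Rafael. The first manager that appears in both chains is Isla.

Isla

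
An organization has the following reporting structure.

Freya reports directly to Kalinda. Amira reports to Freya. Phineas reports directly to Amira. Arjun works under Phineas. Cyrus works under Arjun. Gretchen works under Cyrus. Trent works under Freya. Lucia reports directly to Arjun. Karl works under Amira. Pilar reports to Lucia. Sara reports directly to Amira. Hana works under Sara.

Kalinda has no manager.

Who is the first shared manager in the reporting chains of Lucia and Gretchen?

Arjun

Lucia's chain of managers is Arjun, Phineas, Amira, Freya, Kalinda. Gretchen's chain of managers is Cyrus, Arjun, Phineas, Amira, Freya, Kalinda. The first manager that appears in both chains is Arjun.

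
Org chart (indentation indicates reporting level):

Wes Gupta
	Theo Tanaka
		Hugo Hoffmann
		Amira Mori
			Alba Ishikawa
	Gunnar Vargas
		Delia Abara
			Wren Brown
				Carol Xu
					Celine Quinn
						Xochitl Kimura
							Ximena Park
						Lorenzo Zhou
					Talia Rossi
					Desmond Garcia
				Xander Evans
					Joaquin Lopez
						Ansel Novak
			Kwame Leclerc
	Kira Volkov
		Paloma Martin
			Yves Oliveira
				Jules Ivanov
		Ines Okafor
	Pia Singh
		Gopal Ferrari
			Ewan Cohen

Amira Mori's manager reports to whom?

Wes Gupta

Amira Mori reports to Theo Tanaka, and Theo Tanaka reports to Wes Gupta. So Amira Mori's skip-level manager is Wes Gupta.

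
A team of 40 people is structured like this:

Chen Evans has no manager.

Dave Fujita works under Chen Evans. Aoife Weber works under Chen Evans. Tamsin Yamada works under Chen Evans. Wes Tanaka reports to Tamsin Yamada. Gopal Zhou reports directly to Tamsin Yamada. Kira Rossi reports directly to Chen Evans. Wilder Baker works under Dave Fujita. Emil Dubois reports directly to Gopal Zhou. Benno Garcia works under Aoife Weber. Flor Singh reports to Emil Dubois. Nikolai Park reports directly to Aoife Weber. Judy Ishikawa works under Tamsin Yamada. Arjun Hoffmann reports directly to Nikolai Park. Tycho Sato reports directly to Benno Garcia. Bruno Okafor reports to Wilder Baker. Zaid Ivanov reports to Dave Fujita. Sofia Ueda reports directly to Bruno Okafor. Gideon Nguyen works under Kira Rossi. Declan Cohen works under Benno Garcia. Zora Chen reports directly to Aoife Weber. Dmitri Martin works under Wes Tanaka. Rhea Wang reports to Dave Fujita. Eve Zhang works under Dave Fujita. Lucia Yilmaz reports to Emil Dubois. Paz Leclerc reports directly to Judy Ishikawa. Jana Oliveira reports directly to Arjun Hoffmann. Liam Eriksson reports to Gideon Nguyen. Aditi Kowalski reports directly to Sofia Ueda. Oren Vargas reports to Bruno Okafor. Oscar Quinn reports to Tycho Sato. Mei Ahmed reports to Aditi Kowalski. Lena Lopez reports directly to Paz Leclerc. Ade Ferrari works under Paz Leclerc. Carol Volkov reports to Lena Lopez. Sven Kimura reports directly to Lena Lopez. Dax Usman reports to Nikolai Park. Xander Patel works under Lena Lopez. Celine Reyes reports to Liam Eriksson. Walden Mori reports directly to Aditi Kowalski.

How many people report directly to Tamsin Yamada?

Tamsin Yamada directly manages Wes Tanaka, Gopal Zhou, Judy Ishikawa. That is 3 direct reports.

3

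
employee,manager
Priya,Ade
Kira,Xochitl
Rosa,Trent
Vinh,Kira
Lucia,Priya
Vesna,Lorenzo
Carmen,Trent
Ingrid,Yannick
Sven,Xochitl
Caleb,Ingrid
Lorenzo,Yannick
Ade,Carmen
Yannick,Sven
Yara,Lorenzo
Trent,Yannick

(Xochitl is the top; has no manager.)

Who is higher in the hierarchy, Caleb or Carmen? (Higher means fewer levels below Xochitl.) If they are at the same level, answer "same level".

Both Caleb and Carmen are 4 levels below Xochitl.

same level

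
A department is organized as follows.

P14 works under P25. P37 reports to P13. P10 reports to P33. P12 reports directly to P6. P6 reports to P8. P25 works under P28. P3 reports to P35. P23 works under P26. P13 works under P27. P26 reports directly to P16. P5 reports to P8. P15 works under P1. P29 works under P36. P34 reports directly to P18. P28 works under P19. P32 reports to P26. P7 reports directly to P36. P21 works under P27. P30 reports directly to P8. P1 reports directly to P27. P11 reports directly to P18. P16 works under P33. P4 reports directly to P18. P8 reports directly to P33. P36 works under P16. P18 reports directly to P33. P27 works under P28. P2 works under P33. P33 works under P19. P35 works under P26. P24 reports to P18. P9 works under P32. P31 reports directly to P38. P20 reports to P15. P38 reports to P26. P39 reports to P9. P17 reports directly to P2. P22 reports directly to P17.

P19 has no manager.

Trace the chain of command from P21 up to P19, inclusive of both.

P21 reports to P27. P27 reports to P28. P28 reports to P19. P19 is at the top.

P21 -> P27 -> P28 -> P19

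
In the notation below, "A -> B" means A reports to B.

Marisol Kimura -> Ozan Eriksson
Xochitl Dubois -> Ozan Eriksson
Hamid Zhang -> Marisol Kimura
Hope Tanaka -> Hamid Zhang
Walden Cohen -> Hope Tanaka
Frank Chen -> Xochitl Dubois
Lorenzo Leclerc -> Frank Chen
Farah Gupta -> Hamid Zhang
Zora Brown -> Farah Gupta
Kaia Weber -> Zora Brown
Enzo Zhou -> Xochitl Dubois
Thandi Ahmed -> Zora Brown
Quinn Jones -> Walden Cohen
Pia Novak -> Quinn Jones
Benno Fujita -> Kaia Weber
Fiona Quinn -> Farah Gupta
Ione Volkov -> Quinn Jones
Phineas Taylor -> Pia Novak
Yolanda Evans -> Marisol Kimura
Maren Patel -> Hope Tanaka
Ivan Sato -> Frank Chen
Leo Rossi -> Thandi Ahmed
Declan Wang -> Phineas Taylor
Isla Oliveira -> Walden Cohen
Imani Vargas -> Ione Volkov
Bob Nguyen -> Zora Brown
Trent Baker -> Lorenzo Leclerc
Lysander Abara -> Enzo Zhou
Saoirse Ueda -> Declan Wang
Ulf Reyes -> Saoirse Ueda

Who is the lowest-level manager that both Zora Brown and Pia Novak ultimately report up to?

Hamid Zhang

Zora Brown's chain of managers is Farah Gupta, Hamid Zhang, Marisol Kimura, Ozan Eriksson. Pia Novak's chain of managers is Quinn Jones, Walden Cohen, Hope Tanaka, Hamid Zhang, Marisol Kimura, Ozan Eriksson. The first manager that appears in both chains is Hamid Zhang.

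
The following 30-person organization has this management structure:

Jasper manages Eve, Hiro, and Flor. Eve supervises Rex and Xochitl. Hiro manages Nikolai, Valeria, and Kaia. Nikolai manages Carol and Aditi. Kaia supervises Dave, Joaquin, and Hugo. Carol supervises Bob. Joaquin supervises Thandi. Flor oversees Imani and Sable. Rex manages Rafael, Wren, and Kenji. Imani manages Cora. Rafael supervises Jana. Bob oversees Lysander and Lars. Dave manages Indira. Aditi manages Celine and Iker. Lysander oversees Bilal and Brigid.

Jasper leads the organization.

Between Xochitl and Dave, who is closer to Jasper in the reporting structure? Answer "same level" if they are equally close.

Xochitl is 2 levels below Jasper; Dave is 3. Xochitl is higher.

Xochitl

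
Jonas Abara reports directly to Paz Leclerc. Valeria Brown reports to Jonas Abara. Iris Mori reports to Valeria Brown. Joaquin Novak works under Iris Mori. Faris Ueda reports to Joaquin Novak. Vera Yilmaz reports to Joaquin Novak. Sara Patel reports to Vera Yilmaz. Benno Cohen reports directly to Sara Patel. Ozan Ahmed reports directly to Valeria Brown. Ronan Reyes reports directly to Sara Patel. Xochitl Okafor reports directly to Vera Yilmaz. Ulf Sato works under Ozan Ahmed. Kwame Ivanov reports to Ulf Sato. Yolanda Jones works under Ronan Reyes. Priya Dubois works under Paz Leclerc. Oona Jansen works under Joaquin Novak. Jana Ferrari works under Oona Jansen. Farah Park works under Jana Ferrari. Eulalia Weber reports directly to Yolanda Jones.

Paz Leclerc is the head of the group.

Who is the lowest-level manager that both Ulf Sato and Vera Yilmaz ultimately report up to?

Ulf Sato's chain of managers is Ozan Ahmed, Valeria Brown, Jonas Abara, Paz Leclerc. Vera Yilmaz's chain of managers is Joaquin Novak, Iris Mori, Valeria Brown, Jonas Abara, Paz Leclerc. The first manager that appears in both chains is Valeria Brown.

Valeria Brown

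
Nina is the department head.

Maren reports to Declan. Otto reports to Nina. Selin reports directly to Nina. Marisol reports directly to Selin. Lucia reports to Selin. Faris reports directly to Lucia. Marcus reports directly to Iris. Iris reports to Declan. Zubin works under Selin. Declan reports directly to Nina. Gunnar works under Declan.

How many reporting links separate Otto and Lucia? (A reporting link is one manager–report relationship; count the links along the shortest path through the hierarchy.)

3

Otto is 1 level below Nina, and Lucia is 2 levels below Nina (their lowest common manager). The shortest path runs up from Otto to Nina and back down to Lucia: 1 + 2 = 3 links.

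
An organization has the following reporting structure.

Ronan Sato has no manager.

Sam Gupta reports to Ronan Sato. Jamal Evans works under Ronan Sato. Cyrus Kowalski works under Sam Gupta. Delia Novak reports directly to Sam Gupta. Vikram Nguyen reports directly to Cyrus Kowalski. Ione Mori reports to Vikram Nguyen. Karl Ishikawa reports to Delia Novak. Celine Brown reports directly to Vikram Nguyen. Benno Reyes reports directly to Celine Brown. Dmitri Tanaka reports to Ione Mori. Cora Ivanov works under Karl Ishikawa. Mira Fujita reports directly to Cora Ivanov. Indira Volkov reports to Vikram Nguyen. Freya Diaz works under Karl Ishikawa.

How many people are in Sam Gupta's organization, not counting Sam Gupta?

12

Sam Gupta directly manages Cyrus Kowalski, Delia Novak. Under Cyrus Kowalski: Vikram Nguyen, Indira Volkov, Celine Brown, Benno Reyes, Ione Mori, Dmitri Tanaka (6). Under Delia Novak: Karl Ishikawa, Freya Diaz, Cora Ivanov, Mira Fujita (4). So Sam Gupta's organization is 2 direct reports plus everyone under them: 7 + 5 = 12.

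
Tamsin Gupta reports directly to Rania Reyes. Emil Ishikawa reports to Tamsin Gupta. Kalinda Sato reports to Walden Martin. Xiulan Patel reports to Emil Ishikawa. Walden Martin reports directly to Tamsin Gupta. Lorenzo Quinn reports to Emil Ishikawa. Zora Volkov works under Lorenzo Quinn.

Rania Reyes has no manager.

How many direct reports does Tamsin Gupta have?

Tamsin Gupta directly manages Emil Ishikawa, Walden Martin. That is 2 direct reports.

2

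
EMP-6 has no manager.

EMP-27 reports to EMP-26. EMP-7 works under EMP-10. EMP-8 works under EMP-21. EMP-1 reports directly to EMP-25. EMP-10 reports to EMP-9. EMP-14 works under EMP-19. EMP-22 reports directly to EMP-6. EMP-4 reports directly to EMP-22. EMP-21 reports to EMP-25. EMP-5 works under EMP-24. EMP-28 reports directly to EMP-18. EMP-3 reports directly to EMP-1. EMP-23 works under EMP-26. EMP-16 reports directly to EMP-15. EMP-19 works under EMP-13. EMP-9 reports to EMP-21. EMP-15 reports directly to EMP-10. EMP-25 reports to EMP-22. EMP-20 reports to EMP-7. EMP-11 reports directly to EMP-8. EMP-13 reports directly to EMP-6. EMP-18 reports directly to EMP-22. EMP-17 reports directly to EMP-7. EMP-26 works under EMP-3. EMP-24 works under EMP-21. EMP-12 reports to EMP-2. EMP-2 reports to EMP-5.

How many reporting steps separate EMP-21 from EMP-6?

Chain from EMP-21 up to EMP-6: EMP-21 → EMP-25 → EMP-22 → EMP-6. That is 3 steps up, so EMP-21 is 3 levels below EMP-6.

3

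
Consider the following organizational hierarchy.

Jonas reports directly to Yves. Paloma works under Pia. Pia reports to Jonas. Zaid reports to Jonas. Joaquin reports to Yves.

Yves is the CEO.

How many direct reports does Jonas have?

2

Jonas directly manages Zaid, Pia. That is 2 direct reports.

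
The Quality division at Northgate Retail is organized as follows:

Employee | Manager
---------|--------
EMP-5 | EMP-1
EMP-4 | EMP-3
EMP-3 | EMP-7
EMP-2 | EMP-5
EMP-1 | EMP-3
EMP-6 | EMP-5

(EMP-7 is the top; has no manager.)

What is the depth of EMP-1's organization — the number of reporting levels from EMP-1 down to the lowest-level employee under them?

The longest chain under EMP-1 runs EMP-1 → EMP-5 → EMP-6, which is 2 levels below EMP-1.

2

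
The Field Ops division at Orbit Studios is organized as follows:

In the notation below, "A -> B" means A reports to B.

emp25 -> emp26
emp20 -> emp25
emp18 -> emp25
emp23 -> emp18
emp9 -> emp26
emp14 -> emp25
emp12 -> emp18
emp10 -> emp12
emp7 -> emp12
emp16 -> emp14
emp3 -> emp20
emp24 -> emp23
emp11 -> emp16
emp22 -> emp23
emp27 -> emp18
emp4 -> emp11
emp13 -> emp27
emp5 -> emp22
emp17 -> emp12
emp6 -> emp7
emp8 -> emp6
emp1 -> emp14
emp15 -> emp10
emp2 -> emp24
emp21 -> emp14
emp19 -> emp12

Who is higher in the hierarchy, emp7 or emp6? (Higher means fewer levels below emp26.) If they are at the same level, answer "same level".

emp7

emp7 is 4 levels below emp26; emp6 is 5. emp7 is higher.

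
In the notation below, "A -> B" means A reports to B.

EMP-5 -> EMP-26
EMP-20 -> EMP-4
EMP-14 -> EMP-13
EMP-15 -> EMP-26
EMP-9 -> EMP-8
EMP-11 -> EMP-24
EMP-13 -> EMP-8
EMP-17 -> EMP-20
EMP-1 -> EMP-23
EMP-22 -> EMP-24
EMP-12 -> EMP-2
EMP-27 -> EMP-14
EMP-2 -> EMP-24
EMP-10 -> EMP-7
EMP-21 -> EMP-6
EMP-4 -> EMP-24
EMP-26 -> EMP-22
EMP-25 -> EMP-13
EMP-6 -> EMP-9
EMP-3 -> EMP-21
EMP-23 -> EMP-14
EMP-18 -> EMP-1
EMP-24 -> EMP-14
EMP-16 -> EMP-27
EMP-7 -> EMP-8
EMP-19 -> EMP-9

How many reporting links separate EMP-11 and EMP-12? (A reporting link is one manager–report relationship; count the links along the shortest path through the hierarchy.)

3

EMP-11 is 1 level below EMP-24, and EMP-12 is 2 levels below EMP-24 (their lowest common manager). The shortest path runs up from EMP-11 to EMP-24 and back down to EMP-12: 1 + 2 = 3 links.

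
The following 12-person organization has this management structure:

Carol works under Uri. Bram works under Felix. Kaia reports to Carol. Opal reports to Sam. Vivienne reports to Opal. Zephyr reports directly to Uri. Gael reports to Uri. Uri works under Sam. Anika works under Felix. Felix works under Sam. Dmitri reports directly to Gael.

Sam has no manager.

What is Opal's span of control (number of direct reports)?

1

Opal directly manages Vivienne. That is 1 direct report.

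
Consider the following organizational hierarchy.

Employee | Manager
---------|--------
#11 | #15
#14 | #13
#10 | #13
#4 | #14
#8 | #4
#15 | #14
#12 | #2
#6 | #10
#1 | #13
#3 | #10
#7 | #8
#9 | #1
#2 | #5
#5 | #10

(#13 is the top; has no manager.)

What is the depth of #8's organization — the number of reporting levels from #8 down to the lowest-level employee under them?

1

The longest chain under #8 runs #8 → #7, which is 1 level below #8.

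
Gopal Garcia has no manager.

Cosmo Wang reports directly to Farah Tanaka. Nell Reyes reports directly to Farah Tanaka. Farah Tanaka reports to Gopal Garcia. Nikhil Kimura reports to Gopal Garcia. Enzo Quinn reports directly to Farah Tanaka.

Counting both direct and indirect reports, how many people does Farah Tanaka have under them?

Farah Tanaka directly manages Enzo Quinn, Cosmo Wang, Nell Reyes. Enzo Quinn has no reports. Cosmo Wang has no reports. Nell Reyes has no reports. So Farah Tanaka's organization is 3 direct reports plus everyone under them: 1 + 1 + 1 = 3.

3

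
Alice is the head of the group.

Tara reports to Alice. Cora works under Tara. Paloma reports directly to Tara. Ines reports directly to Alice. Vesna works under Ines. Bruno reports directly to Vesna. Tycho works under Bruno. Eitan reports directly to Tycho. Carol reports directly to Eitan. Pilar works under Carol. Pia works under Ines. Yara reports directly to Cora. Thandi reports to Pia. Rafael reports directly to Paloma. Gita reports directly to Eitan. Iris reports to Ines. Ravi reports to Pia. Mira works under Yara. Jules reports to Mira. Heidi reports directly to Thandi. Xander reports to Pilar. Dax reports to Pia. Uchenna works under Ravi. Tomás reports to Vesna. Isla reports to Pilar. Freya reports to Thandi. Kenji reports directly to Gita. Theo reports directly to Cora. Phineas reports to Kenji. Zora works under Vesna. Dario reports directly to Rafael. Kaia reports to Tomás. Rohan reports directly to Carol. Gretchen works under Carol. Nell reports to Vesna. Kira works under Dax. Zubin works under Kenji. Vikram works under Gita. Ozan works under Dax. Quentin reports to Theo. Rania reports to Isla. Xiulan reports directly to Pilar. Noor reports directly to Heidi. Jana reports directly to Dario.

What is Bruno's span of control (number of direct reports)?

Bruno directly manages Tycho. That is 1 direct report.

1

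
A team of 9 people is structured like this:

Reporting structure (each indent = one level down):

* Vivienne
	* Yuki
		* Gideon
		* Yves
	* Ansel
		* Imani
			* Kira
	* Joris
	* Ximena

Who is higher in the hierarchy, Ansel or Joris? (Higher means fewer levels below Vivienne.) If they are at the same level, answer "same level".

same level

Both Ansel and Joris are 1 level below Vivienne.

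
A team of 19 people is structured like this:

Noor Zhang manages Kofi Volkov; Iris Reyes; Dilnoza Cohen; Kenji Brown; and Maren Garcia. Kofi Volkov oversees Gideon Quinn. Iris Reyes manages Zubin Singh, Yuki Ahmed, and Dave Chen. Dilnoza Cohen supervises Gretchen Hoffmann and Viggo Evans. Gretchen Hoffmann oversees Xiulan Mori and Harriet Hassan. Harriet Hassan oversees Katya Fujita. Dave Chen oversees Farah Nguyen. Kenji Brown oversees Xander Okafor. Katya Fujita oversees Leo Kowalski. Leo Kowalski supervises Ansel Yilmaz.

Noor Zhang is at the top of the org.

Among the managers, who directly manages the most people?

Direct-report counts: Noor Zhang has 5; Kenji Brown has 1; Dilnoza Cohen has 2; Gretchen Hoffmann has 2; Harriet Hassan has 1; Katya Fujita has 1; Leo Kowalski has 1; Iris Reyes has 3; Dave Chen has 1; Kofi Volkov has 1. The largest is 5, held by Noor Zhang.

Noor Zhang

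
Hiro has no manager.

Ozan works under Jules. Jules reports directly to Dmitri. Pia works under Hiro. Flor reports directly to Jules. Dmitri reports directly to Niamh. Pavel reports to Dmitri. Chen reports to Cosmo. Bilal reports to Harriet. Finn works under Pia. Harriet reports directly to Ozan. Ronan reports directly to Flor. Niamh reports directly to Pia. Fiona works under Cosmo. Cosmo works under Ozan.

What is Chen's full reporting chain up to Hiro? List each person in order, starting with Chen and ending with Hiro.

Chen reports to Cosmo. Cosmo reports to Ozan. Ozan reports to Jules. Jules reports to Dmitri. Dmitri reports to Niamh. Niamh reports to Pia. Pia reports to Hiro. Hiro is at the top.

Chen -> Cosmo -> Ozan -> Jules -> Dmitri -> Niamh -> Pia -> Hiro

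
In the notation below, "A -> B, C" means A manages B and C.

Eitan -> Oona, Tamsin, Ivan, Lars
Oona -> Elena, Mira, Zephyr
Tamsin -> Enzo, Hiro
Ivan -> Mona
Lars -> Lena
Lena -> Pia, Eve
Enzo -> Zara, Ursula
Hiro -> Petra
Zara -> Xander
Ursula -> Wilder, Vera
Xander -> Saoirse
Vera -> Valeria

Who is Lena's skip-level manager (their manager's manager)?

Lena reports to Lars, and Lars reports to Eitan. So Lena's skip-level manager is Eitan.

Eitan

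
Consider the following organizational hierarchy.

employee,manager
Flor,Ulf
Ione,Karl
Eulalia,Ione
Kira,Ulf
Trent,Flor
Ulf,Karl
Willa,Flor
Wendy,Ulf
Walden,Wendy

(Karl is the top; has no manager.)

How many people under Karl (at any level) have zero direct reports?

The people in Karl's organization with no one reporting to them are Eulalia, Kira, Walden, Trent, Willa. That is 5.

5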